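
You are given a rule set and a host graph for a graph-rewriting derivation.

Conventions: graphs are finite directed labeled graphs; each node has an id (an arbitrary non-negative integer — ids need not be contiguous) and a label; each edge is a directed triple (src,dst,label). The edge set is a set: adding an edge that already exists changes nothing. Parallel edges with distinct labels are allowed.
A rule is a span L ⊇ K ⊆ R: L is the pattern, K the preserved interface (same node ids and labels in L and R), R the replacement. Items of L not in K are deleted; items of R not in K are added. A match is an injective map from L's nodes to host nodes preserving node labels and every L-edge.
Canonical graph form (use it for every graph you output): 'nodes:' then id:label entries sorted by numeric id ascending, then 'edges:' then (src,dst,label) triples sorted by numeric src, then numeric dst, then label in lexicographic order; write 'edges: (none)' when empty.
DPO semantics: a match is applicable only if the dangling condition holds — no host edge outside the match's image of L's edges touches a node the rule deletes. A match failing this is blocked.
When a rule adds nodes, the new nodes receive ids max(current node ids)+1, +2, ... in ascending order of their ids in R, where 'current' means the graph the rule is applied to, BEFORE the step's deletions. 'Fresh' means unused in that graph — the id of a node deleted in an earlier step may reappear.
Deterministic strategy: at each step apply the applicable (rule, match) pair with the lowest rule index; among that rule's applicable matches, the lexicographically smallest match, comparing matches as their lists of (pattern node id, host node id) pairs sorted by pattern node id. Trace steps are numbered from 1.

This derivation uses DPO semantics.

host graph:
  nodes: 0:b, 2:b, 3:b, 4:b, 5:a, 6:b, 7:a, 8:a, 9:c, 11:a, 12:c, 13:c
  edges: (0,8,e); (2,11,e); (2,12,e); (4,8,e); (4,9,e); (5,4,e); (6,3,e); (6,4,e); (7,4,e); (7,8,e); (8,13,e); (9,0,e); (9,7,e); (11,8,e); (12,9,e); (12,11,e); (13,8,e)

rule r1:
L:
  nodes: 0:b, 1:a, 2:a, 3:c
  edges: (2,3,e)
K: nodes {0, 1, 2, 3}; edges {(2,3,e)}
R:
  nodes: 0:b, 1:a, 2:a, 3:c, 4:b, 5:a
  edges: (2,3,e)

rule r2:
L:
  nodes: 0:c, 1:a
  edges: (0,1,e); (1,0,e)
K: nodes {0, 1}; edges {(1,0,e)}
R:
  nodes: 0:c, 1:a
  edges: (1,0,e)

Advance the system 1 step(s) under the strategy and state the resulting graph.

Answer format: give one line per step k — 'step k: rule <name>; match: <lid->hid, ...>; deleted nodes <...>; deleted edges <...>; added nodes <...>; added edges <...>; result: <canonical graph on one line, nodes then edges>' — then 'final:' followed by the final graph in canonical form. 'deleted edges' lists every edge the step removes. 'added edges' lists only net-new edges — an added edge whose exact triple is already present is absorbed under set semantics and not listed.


step 1: rule r1; match: 0->0, 1->5, 2->8, 3->13; deleted nodes (none); deleted edges (none); added nodes 14, 15; added edges (none); result: nodes: 0:b, 2:b, 3:b, 4:b, 5:a, 6:b, 7:a, 8:a, 9:c, 11:a, 12:c, 13:c, 14:b, 15:a edges: (0,8,e); (2,11,e); (2,12,e); (4,8,e); (4,9,e); (5,4,e); (6,3,e); (6,4,e); (7,4,e); (7,8,e); (8,13,e); (9,0,e); (9,7,e); (11,8,e); (12,9,e); (12,11,e); (13,8,e)
final:
nodes: 0:b, 2:b, 3:b, 4:b, 5:a, 6:b, 7:a, 8:a, 9:c, 11:a, 12:c, 13:c, 14:b, 15:a
edges: (0,8,e); (2,11,e); (2,12,e); (4,8,e); (4,9,e); (5,4,e); (6,3,e); (6,4,e); (7,4,e); (7,8,e); (8,13,e); (9,0,e); (9,7,e); (11,8,e); (12,9,e); (12,11,e); (13,8,e)


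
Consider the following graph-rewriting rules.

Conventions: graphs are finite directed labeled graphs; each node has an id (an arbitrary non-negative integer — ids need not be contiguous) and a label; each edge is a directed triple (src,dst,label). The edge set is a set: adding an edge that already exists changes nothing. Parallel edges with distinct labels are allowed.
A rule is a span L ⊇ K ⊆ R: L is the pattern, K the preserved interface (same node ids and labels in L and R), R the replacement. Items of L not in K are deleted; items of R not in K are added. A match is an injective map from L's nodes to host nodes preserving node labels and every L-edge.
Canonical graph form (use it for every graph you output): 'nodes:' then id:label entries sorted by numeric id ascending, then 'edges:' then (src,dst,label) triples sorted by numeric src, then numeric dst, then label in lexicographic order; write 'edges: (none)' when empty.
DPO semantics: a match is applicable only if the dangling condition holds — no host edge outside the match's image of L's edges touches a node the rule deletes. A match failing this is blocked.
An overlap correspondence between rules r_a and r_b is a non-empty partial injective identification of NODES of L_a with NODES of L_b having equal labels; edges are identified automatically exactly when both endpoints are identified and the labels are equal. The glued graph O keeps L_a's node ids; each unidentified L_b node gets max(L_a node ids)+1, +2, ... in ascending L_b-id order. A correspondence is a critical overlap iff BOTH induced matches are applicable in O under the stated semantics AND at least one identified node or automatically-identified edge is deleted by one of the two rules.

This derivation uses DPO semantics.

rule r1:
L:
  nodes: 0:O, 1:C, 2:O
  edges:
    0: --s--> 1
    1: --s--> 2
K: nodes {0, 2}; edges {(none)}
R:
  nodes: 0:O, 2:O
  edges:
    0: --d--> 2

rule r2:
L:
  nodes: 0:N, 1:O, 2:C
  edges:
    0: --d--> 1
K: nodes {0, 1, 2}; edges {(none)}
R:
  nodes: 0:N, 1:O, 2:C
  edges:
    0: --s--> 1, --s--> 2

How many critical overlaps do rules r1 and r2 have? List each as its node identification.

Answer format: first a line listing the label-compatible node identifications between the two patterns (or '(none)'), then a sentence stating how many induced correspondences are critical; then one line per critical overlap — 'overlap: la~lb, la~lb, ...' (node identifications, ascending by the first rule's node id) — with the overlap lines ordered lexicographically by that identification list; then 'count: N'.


label-compatible node identifications between L(r1) and L(r2): 0~1, 1~2, 2~1
3 of the induced correspondences are critical overlaps of r1 and r2.
overlap: 0~1, 1~2
overlap: 1~2
overlap: 1~2, 2~1
count: 3


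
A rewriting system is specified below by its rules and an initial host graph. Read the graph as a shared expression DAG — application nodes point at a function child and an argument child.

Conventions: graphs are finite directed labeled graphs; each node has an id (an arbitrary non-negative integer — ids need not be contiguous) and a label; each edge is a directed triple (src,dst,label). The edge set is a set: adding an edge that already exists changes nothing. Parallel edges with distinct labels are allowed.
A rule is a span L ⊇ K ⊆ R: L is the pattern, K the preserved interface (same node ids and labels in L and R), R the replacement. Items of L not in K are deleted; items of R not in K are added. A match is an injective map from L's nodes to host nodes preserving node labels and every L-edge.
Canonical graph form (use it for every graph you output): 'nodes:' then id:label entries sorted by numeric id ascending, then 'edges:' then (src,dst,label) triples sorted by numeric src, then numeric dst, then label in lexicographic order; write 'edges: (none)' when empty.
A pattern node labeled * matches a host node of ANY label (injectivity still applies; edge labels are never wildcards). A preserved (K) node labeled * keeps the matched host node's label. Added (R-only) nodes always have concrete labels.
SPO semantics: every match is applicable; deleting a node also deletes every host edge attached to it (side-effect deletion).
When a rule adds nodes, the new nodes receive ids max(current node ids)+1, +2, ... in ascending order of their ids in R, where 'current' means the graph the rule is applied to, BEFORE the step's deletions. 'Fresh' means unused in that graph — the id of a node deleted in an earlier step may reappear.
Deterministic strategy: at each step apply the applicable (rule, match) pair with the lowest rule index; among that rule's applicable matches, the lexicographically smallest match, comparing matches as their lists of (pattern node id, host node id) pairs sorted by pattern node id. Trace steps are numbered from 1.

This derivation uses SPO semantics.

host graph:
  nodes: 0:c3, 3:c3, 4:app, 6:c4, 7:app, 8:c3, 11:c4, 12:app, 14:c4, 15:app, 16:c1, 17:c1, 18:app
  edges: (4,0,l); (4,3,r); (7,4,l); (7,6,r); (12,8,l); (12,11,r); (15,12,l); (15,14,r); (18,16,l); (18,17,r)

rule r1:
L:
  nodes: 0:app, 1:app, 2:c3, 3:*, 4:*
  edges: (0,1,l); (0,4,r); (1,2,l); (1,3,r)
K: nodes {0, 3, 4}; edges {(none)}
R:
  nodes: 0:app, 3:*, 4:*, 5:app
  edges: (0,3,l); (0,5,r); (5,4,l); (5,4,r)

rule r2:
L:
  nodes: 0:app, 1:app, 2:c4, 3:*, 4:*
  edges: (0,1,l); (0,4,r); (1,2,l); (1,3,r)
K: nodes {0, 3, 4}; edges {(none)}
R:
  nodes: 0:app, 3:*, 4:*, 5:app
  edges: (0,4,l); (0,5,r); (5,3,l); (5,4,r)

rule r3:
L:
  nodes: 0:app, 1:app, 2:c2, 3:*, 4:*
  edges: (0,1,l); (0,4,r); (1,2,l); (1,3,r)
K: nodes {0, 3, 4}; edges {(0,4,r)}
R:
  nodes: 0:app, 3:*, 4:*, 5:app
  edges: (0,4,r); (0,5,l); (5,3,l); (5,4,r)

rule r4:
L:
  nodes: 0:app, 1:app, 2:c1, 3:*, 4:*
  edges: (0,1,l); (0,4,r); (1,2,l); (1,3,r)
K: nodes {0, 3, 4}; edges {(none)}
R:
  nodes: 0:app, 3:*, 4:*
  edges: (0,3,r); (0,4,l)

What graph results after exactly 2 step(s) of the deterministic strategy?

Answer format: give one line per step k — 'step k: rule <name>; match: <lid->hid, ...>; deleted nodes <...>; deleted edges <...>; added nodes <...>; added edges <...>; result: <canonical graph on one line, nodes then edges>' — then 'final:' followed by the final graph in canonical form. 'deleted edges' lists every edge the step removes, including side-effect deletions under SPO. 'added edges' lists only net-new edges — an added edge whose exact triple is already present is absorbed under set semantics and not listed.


step 1: rule r1; match: 0->7, 1->4, 2->0, 3->3, 4->6; deleted nodes 0, 4; deleted edges (4,0,l); (4,3,r); (7,4,l); (7,6,r); added nodes 19; added edges (7,3,l); (7,19,r); (19,6,l); (19,6,r); result: nodes: 3:c3, 6:c4, 7:app, 8:c3, 11:c4, 12:app, 14:c4, 15:app, 16:c1, 17:c1, 18:app, 19:app edges: (7,3,l); (7,19,r); (12,8,l); (12,11,r); (15,12,l); (15,14,r); (18,16,l); (18,17,r); (19,6,l); (19,6,r)
step 2: rule r1; match: 0->15, 1->12, 2->8, 3->11, 4->14; deleted nodes 8, 12; deleted edges (12,8,l); (12,11,r); (15,12,l); (15,14,r); added nodes 20; added edges (15,11,l); (15,20,r); (20,14,l); (20,14,r); result: nodes: 3:c3, 6:c4, 7:app, 11:c4, 14:c4, 15:app, 16:c1, 17:c1, 18:app, 19:app, 20:app edges: (7,3,l); (7,19,r); (15,11,l); (15,20,r); (18,16,l); (18,17,r); (19,6,l); (19,6,r); (20,14,l); (20,14,r)
final:
nodes: 3:c3, 6:c4, 7:app, 11:c4, 14:c4, 15:app, 16:c1, 17:c1, 18:app, 19:app, 20:app
edges: (7,3,l); (7,19,r); (15,11,l); (15,20,r); (18,16,l); (18,17,r); (19,6,l); (19,6,r); (20,14,l); (20,14,r)


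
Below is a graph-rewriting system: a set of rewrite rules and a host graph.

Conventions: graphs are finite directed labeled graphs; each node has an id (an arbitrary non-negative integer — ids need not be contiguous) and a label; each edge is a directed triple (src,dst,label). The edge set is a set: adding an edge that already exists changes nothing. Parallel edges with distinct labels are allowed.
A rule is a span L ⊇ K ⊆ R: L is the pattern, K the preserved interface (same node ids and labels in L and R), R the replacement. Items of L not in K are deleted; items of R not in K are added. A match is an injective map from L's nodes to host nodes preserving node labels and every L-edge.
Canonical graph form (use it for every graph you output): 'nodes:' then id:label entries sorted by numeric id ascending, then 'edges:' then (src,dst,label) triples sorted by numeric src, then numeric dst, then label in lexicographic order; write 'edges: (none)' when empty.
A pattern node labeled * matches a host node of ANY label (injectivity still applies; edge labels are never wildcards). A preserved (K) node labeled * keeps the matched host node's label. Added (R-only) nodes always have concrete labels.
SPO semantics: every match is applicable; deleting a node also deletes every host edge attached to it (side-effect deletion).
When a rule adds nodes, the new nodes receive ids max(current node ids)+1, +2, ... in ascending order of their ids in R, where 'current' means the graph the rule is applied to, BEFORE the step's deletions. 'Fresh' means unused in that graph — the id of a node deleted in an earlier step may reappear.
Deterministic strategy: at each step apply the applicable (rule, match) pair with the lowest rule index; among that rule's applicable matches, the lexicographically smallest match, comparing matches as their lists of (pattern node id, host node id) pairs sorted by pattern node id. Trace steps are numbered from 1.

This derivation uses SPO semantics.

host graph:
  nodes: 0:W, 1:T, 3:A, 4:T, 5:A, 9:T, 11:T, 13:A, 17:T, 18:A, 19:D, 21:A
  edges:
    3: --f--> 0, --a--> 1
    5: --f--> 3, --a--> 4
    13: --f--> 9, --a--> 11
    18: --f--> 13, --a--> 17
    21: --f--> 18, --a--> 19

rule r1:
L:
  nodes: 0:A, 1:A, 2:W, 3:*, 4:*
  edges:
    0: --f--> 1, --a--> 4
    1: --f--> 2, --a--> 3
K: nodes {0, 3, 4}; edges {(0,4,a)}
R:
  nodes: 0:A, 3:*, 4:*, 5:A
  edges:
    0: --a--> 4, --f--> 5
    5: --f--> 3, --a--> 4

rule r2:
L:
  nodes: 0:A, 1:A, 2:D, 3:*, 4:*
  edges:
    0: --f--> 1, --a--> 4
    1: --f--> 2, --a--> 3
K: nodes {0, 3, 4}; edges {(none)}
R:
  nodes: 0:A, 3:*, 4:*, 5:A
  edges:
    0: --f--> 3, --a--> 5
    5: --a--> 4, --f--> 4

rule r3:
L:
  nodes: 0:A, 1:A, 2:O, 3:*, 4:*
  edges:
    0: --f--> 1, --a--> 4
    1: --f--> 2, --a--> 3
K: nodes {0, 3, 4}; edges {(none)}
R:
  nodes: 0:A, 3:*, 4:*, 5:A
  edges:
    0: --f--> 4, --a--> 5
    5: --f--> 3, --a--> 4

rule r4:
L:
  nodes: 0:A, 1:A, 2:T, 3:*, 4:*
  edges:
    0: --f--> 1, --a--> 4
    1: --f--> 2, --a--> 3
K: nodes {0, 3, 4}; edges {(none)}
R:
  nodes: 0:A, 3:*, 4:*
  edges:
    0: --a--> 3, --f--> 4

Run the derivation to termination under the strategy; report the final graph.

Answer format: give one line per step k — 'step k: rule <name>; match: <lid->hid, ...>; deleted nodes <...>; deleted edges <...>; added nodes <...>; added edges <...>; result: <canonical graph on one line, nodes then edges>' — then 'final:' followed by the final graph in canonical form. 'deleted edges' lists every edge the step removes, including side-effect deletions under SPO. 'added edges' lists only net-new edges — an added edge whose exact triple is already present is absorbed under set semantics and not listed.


step 1: rule r1; match: 0->5, 1->3, 2->0, 3->1, 4->4; deleted nodes 0, 3; deleted edges (3,0,f); (3,1,a); (5,3,f); added nodes 22; added edges (5,22,f); (22,1,f); (22,4,a); result: nodes: 1:T, 4:T, 5:A, 9:T, 11:T, 13:A, 17:T, 18:A, 19:D, 21:A, 22:A edges: (5,4,a); (5,22,f); (13,9,f); (13,11,a); (18,13,f); (18,17,a); (21,18,f); (21,19,a); (22,1,f); (22,4,a)
step 2: rule r4; match: 0->18, 1->13, 2->9, 3->11, 4->17; deleted nodes 9, 13; deleted edges (13,9,f); (13,11,a); (18,13,f); (18,17,a); added nodes (none); added edges (18,11,a); (18,17,f); result: nodes: 1:T, 4:T, 5:A, 11:T, 17:T, 18:A, 19:D, 21:A, 22:A edges: (5,4,a); (5,22,f); (18,11,a); (18,17,f); (21,18,f); (21,19,a); (22,1,f); (22,4,a)
step 3: rule r4; match: 0->21, 1->18, 2->17, 3->11, 4->19; deleted nodes 17, 18; deleted edges (18,11,a); (18,17,f); (21,18,f); (21,19,a); added nodes (none); added edges (21,11,a); (21,19,f); result: nodes: 1:T, 4:T, 5:A, 11:T, 19:D, 21:A, 22:A edges: (5,4,a); (5,22,f); (21,11,a); (21,19,f); (22,1,f); (22,4,a)
final:
nodes: 1:T, 4:T, 5:A, 11:T, 19:D, 21:A, 22:A
edges: (5,4,a); (5,22,f); (21,11,a); (21,19,f); (22,1,f); (22,4,a)


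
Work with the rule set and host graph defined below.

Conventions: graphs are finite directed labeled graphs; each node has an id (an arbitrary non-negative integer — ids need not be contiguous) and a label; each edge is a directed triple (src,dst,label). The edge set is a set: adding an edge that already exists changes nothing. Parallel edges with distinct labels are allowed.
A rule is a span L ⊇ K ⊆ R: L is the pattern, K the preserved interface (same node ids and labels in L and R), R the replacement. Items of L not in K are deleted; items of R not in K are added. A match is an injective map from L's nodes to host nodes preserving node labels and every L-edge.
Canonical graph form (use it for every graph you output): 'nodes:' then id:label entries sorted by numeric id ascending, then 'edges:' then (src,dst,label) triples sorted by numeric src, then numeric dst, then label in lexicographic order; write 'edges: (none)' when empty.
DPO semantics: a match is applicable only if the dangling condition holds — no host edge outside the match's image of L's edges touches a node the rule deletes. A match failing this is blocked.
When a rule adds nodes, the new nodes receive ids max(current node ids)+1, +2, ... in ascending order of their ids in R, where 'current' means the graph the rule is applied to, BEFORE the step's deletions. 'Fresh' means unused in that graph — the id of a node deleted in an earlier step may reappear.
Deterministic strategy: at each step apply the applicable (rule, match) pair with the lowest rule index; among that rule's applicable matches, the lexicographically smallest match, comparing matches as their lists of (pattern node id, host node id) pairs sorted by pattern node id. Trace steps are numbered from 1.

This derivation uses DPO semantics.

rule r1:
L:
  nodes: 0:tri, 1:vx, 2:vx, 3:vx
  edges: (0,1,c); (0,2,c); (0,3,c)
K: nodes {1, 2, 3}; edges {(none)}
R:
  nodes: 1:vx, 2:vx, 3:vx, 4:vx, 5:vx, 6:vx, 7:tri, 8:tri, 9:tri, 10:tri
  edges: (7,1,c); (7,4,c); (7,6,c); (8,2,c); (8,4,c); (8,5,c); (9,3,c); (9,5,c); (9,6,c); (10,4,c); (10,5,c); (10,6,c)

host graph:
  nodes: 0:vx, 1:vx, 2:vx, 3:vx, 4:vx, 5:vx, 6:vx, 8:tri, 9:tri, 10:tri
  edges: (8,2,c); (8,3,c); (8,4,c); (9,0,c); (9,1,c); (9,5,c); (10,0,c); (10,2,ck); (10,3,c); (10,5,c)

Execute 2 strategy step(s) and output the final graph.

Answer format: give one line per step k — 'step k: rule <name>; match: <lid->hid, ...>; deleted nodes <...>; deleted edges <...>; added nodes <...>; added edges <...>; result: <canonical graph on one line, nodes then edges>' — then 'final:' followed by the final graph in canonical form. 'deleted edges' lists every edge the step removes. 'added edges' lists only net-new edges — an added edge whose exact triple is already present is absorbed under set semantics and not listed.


step 1: rule r1; match: 0->8, 1->2, 2->3, 3->4; deleted nodes 8; deleted edges (8,2,c); (8,3,c); (8,4,c); added nodes 11, 12, 13, 14, 15, 16, 17; added edges (14,2,c); (14,11,c); (14,13,c); (15,3,c); (15,11,c); (15,12,c); (16,4,c); (16,12,c); (16,13,c); (17,11,c); (17,12,c); (17,13,c); result: nodes: 0:vx, 1:vx, 2:vx, 3:vx, 4:vx, 5:vx, 6:vx, 9:tri, 10:tri, 11:vx, 12:vx, 13:vx, 14:tri, 15:tri, 16:tri, 17:tri edges: (9,0,c); (9,1,c); (9,5,c); (10,0,c); (10,2,ck); (10,3,c); (10,5,c); (14,2,c); (14,11,c); (14,13,c); (15,3,c); (15,11,c); (15,12,c); (16,4,c); (16,12,c); (16,13,c); (17,11,c); (17,12,c); (17,13,c)
step 2: rule r1; match: 0->9, 1->0, 2->1, 3->5; deleted nodes 9; deleted edges (9,0,c); (9,1,c); (9,5,c); added nodes 18, 19, 20, 21, 22, 23, 24; added edges (21,0,c); (21,18,c); (21,20,c); (22,1,c); (22,18,c); (22,19,c); (23,5,c); (23,19,c); (23,20,c); (24,18,c); (24,19,c); (24,20,c); result: nodes: 0:vx, 1:vx, 2:vx, 3:vx, 4:vx, 5:vx, 6:vx, 10:tri, 11:vx, 12:vx, 13:vx, 14:tri, 15:tri, 16:tri, 17:tri, 18:vx, 19:vx, 20:vx, 21:tri, 22:tri, 23:tri, 24:tri edges: (10,0,c); (10,2,ck); (10,3,c); (10,5,c); (14,2,c); (14,11,c); (14,13,c); (15,3,c); (15,11,c); (15,12,c); (16,4,c); (16,12,c); (16,13,c); (17,11,c); (17,12,c); (17,13,c); (21,0,c); (21,18,c); (21,20,c); (22,1,c); (22,18,c); (22,19,c); (23,5,c); (23,19,c); (23,20,c); (24,18,c); (24,19,c); (24,20,c)
final:
nodes: 0:vx, 1:vx, 2:vx, 3:vx, 4:vx, 5:vx, 6:vx, 10:tri, 11:vx, 12:vx, 13:vx, 14:tri, 15:tri, 16:tri, 17:tri, 18:vx, 19:vx, 20:vx, 21:tri, 22:tri, 23:tri, 24:tri
edges: (10,0,c); (10,2,ck); (10,3,c); (10,5,c); (14,2,c); (14,11,c); (14,13,c); (15,3,c); (15,11,c); (15,12,c); (16,4,c); (16,12,c); (16,13,c); (17,11,c); (17,12,c); (17,13,c); (21,0,c); (21,18,c); (21,20,c); (22,1,c); (22,18,c); (22,19,c); (23,5,c); (23,19,c); (23,20,c); (24,18,c); (24,19,c); (24,20,c)


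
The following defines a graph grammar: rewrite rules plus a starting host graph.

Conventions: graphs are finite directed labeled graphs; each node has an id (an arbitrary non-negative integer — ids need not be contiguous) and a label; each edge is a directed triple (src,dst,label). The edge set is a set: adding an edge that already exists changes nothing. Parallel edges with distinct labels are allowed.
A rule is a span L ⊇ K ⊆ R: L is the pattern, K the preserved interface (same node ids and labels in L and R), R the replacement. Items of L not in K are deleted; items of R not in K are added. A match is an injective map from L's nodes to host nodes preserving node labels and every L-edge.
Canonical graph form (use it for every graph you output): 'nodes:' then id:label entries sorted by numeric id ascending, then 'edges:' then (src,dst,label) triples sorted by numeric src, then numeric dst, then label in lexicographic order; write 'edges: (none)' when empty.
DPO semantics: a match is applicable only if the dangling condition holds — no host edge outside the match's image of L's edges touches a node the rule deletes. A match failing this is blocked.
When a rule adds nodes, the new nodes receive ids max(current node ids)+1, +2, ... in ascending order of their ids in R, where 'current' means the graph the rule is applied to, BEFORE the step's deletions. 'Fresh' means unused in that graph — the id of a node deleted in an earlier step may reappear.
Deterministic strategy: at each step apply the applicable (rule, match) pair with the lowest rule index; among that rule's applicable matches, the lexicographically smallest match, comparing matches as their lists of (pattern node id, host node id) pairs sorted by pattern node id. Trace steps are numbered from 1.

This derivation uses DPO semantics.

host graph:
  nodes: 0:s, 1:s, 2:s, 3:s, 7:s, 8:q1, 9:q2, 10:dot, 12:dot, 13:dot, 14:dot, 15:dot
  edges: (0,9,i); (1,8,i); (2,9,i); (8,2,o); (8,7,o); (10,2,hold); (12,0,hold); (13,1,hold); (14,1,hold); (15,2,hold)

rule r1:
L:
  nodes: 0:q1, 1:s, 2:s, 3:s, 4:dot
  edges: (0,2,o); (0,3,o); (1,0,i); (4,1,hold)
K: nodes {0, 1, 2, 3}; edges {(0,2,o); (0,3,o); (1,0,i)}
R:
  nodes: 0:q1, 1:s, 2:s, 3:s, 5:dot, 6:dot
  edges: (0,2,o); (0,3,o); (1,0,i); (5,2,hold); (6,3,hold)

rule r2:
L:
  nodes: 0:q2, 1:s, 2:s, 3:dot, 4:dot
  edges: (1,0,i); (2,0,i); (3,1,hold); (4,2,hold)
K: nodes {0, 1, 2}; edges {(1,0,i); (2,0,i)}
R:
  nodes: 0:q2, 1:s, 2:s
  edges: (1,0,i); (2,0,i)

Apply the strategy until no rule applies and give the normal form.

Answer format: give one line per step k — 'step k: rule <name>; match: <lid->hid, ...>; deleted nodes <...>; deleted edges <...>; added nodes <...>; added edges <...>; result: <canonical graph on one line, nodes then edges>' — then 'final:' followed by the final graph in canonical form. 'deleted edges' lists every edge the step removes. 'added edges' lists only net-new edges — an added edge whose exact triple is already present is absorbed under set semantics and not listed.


step 1: rule r1; match: 0->8, 1->1, 2->2, 3->7, 4->13; deleted nodes 13; deleted edges (13,1,hold); added nodes 16, 17; added edges (16,2,hold); (17,7,hold); result: nodes: 0:s, 1:s, 2:s, 3:s, 7:s, 8:q1, 9:q2, 10:dot, 12:dot, 14:dot, 15:dot, 16:dot, 17:dot edges: (0,9,i); (1,8,i); (2,9,i); (8,2,o); (8,7,o); (10,2,hold); (12,0,hold); (14,1,hold); (15,2,hold); (16,2,hold); (17,7,hold)
step 2: rule r1; match: 0->8, 1->1, 2->2, 3->7, 4->14; deleted nodes 14; deleted edges (14,1,hold); added nodes 18, 19; added edges (18,2,hold); (19,7,hold); result: nodes: 0:s, 1:s, 2:s, 3:s, 7:s, 8:q1, 9:q2, 10:dot, 12:dot, 15:dot, 16:dot, 17:dot, 18:dot, 19:dot edges: (0,9,i); (1,8,i); (2,9,i); (8,2,o); (8,7,o); (10,2,hold); (12,0,hold); (15,2,hold); (16,2,hold); (17,7,hold); (18,2,hold); (19,7,hold)
step 3: rule r2; match: 0->9, 1->0, 2->2, 3->12, 4->10; deleted nodes 10, 12; deleted edges (10,2,hold); (12,0,hold); added nodes (none); added edges (none); result: nodes: 0:s, 1:s, 2:s, 3:s, 7:s, 8:q1, 9:q2, 15:dot, 16:dot, 17:dot, 18:dot, 19:dot edges: (0,9,i); (1,8,i); (2,9,i); (8,2,o); (8,7,o); (15,2,hold); (16,2,hold); (17,7,hold); (18,2,hold); (19,7,hold)
final:
nodes: 0:s, 1:s, 2:s, 3:s, 7:s, 8:q1, 9:q2, 15:dot, 16:dot, 17:dot, 18:dot, 19:dot
edges: (0,9,i); (1,8,i); (2,9,i); (8,2,o); (8,7,o); (15,2,hold); (16,2,hold); (17,7,hold); (18,2,hold); (19,7,hold)


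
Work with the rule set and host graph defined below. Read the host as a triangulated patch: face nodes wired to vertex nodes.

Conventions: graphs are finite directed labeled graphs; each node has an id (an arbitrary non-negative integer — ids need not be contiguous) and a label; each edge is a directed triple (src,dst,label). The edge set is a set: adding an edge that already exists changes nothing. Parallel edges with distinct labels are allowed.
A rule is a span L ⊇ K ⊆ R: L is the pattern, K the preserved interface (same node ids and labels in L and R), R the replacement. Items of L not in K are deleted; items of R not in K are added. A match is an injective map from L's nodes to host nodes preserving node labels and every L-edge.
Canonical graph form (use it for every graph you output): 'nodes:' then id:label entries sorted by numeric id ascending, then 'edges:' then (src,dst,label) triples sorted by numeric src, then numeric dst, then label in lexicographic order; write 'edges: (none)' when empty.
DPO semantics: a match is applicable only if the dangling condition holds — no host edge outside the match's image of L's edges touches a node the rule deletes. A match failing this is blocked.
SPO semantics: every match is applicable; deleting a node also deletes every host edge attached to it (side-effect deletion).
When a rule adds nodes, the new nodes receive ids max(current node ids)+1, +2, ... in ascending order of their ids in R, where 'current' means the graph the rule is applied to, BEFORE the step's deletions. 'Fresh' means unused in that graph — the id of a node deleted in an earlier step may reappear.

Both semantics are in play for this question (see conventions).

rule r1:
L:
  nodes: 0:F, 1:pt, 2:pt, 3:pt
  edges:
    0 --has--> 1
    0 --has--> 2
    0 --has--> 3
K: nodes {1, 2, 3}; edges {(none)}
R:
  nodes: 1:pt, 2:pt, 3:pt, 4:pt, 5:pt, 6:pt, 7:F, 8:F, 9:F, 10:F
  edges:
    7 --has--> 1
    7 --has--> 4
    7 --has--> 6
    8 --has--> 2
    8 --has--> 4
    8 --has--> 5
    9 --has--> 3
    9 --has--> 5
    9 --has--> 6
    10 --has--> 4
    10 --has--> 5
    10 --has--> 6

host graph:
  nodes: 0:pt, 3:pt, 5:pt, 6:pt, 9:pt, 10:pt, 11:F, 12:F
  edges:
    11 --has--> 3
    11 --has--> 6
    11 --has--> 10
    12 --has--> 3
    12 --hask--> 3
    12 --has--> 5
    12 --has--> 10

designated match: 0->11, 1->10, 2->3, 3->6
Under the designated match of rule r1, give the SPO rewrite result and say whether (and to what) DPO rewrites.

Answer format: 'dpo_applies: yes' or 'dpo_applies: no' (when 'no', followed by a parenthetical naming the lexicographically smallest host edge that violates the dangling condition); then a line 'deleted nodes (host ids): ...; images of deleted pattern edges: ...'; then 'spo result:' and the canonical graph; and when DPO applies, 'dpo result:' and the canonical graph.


dpo_applies: yes
deleted nodes (host ids): 11; images of deleted pattern edges: (11,3,has); (11,6,has); (11,10,has)
spo result:
nodes: 0:pt, 3:pt, 5:pt, 6:pt, 9:pt, 10:pt, 12:F, 13:pt, 14:pt, 15:pt, 16:F, 17:F, 18:F, 19:F
edges: (12,3,has); (12,3,hask); (12,5,has); (12,10,has); (16,10,has); (16,13,has); (16,15,has); (17,3,has); (17,13,has); (17,14,has); (18,6,has); (18,14,has); (18,15,has); (19,13,has); (19,14,has); (19,15,has)
dpo result:
nodes: 0:pt, 3:pt, 5:pt, 6:pt, 9:pt, 10:pt, 12:F, 13:pt, 14:pt, 15:pt, 16:F, 17:F, 18:F, 19:F
edges: (12,3,has); (12,3,hask); (12,5,has); (12,10,has); (16,10,has); (16,13,has); (16,15,has); (17,3,has); (17,13,has); (17,14,has); (18,6,has); (18,14,has); (18,15,has); (19,13,has); (19,14,has); (19,15,has)


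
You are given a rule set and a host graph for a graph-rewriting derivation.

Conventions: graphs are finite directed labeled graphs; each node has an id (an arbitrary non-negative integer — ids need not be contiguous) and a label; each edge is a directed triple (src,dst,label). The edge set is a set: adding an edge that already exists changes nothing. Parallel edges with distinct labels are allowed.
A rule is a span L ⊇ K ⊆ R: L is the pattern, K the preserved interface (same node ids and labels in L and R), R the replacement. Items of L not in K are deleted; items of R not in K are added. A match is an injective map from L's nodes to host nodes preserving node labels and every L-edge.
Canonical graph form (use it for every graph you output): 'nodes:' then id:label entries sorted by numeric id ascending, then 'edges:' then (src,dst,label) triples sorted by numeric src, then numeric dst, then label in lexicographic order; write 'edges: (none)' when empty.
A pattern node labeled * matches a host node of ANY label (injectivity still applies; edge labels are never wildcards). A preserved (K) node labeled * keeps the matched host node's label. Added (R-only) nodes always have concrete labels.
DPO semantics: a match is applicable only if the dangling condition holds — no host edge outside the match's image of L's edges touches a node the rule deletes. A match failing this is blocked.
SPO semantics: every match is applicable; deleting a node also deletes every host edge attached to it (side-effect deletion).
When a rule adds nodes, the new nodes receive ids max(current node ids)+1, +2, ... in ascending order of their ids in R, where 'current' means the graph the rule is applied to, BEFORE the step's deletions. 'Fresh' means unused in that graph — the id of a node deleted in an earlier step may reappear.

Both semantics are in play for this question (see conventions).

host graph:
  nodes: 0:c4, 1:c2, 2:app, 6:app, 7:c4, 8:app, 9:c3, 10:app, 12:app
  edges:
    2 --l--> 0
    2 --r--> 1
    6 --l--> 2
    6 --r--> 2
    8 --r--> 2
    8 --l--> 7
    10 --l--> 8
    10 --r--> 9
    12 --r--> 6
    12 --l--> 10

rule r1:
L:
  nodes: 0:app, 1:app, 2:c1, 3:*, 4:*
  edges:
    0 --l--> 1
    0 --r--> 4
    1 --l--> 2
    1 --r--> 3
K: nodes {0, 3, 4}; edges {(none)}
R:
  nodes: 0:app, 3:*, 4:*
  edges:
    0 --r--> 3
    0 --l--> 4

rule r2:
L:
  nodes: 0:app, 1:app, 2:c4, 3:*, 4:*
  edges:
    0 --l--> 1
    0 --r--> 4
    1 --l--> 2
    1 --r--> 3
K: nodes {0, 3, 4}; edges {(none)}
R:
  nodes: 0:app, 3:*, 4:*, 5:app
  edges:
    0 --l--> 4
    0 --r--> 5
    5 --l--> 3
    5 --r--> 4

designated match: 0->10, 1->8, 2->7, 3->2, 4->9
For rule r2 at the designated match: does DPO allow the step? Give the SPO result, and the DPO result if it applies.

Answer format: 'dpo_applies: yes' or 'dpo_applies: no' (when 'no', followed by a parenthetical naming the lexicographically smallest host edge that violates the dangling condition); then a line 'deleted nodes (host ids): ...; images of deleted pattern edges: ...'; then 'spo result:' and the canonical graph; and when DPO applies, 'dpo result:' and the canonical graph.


dpo_applies: yes
deleted nodes (host ids): 7, 8; images of deleted pattern edges: (8,2,r); (8,7,l); (10,8,l); (10,9,r)
spo result:
nodes: 0:c4, 1:c2, 2:app, 6:app, 9:c3, 10:app, 12:app, 13:app
edges: (2,0,l); (2,1,r); (6,2,l); (6,2,r); (10,9,l); (10,13,r); (12,6,r); (12,10,l); (13,2,l); (13,9,r)
dpo result:
nodes: 0:c4, 1:c2, 2:app, 6:app, 9:c3, 10:app, 12:app, 13:app
edges: (2,0,l); (2,1,r); (6,2,l); (6,2,r); (10,9,l); (10,13,r); (12,6,r); (12,10,l); (13,2,l); (13,9,r)


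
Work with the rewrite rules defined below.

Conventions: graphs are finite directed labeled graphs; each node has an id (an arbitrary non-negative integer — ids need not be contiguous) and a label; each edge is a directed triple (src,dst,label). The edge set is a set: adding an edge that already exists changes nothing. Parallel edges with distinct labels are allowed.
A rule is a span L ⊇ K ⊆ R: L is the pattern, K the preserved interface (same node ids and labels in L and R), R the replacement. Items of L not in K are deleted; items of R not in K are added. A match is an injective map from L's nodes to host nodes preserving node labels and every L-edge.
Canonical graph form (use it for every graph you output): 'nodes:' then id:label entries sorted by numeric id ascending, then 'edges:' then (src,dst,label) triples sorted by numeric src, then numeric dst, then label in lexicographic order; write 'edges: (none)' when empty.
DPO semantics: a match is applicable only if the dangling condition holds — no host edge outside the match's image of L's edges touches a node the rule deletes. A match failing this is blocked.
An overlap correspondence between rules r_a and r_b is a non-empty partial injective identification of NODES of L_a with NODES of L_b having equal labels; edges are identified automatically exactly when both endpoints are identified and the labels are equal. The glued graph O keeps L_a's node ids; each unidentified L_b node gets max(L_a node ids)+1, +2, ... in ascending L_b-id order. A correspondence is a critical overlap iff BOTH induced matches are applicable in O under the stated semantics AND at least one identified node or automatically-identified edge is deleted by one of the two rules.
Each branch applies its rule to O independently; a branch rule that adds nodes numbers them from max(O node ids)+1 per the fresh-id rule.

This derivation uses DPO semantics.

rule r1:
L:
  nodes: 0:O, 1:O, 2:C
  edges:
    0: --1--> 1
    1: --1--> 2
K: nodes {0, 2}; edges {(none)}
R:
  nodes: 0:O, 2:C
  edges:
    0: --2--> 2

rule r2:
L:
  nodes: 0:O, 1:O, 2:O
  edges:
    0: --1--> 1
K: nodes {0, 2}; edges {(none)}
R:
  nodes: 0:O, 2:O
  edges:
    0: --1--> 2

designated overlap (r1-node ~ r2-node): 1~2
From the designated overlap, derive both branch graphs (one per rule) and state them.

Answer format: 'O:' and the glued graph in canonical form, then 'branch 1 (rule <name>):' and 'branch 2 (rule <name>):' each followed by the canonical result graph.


O:
nodes: 0:O, 1:O, 2:C, 3:O, 4:O
edges: (0,1,1); (1,2,1); (3,4,1)
branch 1 (rule r1):
nodes: 0:O, 2:C, 3:O, 4:O
edges: (0,2,2); (3,4,1)
branch 2 (rule r2):
nodes: 0:O, 1:O, 2:C, 3:O
edges: (0,1,1); (1,2,1); (3,1,1)


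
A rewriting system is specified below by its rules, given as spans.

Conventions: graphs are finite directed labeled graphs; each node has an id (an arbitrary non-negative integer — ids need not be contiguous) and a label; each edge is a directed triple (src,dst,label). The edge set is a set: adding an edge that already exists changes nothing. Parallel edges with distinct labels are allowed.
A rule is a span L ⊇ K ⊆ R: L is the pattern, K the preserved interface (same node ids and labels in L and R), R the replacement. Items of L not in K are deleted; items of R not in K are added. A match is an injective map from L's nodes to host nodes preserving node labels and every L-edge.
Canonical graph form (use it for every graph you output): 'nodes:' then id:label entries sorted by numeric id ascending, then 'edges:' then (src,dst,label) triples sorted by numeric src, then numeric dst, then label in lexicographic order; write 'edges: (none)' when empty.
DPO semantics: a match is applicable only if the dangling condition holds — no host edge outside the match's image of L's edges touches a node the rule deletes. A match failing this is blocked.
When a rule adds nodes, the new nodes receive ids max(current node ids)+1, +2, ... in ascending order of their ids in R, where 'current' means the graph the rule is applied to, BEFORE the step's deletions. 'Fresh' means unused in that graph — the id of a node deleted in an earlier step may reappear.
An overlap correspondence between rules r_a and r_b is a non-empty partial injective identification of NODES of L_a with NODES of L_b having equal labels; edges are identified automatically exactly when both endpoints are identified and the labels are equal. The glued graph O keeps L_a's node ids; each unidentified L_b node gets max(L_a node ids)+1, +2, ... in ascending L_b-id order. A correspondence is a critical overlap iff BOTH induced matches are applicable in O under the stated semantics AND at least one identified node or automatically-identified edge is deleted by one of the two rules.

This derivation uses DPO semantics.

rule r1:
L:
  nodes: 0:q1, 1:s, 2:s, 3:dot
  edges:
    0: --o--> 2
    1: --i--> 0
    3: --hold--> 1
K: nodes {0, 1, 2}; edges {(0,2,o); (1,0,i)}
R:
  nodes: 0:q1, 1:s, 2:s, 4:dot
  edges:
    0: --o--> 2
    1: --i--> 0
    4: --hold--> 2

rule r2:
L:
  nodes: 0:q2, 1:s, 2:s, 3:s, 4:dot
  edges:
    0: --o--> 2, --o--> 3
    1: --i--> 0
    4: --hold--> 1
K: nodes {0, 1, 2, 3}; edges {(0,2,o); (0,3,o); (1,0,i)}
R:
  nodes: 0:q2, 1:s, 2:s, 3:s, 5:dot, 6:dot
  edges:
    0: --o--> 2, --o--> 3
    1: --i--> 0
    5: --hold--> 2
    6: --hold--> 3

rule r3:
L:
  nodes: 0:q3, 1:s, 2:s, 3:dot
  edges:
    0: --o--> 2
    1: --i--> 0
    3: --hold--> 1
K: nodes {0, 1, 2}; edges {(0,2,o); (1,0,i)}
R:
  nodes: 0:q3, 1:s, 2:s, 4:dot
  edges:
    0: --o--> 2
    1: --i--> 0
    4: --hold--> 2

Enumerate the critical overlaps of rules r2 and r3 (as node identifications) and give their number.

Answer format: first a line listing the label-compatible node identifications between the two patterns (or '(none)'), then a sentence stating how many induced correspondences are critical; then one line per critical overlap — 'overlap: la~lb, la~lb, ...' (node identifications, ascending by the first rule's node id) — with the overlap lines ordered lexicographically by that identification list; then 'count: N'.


label-compatible node identifications between L(r2) and L(r3): 1~1, 1~2, 2~1, 2~2, 3~1, 3~2, 4~3
3 of the induced correspondences are critical overlaps of r2 and r3.
overlap: 1~1, 2~2, 4~3
overlap: 1~1, 3~2, 4~3
overlap: 1~1, 4~3
count: 3


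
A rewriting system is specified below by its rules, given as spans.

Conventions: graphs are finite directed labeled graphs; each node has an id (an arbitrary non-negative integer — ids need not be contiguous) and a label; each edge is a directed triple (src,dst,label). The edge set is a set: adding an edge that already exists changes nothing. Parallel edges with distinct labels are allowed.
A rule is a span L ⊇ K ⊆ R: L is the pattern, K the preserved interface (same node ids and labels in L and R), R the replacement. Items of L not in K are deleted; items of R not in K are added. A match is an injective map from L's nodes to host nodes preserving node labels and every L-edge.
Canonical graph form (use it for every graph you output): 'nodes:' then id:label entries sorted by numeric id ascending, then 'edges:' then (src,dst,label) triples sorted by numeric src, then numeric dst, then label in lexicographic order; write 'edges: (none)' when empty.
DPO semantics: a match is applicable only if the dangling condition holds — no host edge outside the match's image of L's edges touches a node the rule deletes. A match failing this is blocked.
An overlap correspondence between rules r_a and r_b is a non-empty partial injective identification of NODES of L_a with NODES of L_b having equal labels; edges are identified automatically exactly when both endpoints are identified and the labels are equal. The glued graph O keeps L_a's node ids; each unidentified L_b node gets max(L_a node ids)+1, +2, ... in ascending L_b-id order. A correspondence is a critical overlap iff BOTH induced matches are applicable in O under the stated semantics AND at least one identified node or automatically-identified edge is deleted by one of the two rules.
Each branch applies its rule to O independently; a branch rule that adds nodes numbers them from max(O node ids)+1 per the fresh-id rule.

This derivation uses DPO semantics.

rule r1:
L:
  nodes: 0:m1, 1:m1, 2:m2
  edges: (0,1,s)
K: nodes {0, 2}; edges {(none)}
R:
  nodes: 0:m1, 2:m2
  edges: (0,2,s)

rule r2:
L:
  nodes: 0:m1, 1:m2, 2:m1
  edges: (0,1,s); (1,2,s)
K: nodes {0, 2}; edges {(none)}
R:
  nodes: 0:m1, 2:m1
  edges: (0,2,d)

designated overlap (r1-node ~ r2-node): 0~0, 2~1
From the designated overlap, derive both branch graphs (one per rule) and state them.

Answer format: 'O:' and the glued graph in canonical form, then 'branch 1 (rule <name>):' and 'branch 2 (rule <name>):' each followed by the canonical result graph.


O:
nodes: 0:m1, 1:m1, 2:m2, 3:m1
edges: (0,1,s); (0,2,s); (2,3,s)
branch 1 (rule r1):
nodes: 0:m1, 2:m2, 3:m1
edges: (0,2,s); (2,3,s)
branch 2 (rule r2):
nodes: 0:m1, 1:m1, 3:m1
edges: (0,1,s); (0,3,d)
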